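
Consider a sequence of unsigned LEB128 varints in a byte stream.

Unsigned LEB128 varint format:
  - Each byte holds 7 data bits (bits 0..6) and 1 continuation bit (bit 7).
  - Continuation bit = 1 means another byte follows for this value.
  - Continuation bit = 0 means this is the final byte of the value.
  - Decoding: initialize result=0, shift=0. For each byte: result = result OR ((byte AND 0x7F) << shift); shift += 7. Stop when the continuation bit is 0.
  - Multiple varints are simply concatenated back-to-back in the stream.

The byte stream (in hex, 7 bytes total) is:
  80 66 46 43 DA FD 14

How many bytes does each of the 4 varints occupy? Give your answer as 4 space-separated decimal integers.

Answer: 2 1 1 3

Derivation:
  byte[0]=0x80 cont=1 payload=0x00=0: acc |= 0<<0 -> acc=0 shift=7
  byte[1]=0x66 cont=0 payload=0x66=102: acc |= 102<<7 -> acc=13056 shift=14 [end]
Varint 1: bytes[0:2] = 80 66 -> value 13056 (2 byte(s))
  byte[2]=0x46 cont=0 payload=0x46=70: acc |= 70<<0 -> acc=70 shift=7 [end]
Varint 2: bytes[2:3] = 46 -> value 70 (1 byte(s))
  byte[3]=0x43 cont=0 payload=0x43=67: acc |= 67<<0 -> acc=67 shift=7 [end]
Varint 3: bytes[3:4] = 43 -> value 67 (1 byte(s))
  byte[4]=0xDA cont=1 payload=0x5A=90: acc |= 90<<0 -> acc=90 shift=7
  byte[5]=0xFD cont=1 payload=0x7D=125: acc |= 125<<7 -> acc=16090 shift=14
  byte[6]=0x14 cont=0 payload=0x14=20: acc |= 20<<14 -> acc=343770 shift=21 [end]
Varint 4: bytes[4:7] = DA FD 14 -> value 343770 (3 byte(s))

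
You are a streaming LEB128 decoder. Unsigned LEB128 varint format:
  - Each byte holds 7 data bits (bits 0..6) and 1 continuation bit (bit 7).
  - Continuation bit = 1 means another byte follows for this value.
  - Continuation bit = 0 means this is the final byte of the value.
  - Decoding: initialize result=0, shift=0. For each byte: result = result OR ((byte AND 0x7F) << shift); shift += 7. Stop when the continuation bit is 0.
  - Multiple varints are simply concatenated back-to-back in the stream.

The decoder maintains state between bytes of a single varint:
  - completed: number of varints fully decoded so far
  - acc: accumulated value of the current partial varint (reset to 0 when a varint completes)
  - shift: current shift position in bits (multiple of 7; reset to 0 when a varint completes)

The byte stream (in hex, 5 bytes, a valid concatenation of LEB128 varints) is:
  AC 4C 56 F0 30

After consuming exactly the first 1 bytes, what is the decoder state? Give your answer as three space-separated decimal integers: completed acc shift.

Answer: 0 44 7

Derivation:
byte[0]=0xAC cont=1 payload=0x2C: acc |= 44<<0 -> completed=0 acc=44 shift=7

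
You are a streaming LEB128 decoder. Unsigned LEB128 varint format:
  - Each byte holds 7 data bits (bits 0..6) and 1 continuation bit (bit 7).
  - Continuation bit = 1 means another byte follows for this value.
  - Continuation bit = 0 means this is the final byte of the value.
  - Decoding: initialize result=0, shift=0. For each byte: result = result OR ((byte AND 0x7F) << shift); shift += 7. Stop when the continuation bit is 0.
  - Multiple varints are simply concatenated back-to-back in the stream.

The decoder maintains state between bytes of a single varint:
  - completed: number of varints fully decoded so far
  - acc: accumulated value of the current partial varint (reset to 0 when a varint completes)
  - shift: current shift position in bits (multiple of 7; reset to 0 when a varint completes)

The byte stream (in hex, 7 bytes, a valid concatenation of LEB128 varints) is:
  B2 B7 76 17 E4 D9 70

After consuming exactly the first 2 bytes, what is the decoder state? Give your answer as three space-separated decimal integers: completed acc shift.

Answer: 0 7090 14

Derivation:
byte[0]=0xB2 cont=1 payload=0x32: acc |= 50<<0 -> completed=0 acc=50 shift=7
byte[1]=0xB7 cont=1 payload=0x37: acc |= 55<<7 -> completed=0 acc=7090 shift=14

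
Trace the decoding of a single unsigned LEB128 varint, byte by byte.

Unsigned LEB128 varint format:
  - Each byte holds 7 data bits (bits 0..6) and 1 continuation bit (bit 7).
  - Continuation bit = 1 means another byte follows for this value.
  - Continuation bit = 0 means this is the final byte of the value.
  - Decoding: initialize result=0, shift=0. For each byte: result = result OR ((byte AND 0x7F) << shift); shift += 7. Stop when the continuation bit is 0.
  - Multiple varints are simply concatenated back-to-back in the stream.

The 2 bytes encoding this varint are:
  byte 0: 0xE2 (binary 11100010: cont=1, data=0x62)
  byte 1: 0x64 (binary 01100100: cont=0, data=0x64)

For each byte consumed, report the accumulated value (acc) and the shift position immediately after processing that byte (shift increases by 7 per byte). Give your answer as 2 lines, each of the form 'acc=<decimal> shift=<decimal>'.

byte 0=0xE2: payload=0x62=98, contrib = 98<<0 = 98; acc -> 98, shift -> 7
byte 1=0x64: payload=0x64=100, contrib = 100<<7 = 12800; acc -> 12898, shift -> 14

Answer: acc=98 shift=7
acc=12898 shift=14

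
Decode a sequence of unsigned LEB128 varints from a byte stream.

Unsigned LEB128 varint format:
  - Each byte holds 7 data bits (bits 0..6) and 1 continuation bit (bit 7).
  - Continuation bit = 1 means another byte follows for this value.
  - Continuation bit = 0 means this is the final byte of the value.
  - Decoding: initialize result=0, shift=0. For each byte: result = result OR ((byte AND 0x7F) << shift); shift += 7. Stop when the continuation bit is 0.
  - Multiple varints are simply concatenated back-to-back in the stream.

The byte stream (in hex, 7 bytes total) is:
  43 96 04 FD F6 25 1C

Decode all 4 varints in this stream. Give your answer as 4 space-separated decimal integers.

  byte[0]=0x43 cont=0 payload=0x43=67: acc |= 67<<0 -> acc=67 shift=7 [end]
Varint 1: bytes[0:1] = 43 -> value 67 (1 byte(s))
  byte[1]=0x96 cont=1 payload=0x16=22: acc |= 22<<0 -> acc=22 shift=7
  byte[2]=0x04 cont=0 payload=0x04=4: acc |= 4<<7 -> acc=534 shift=14 [end]
Varint 2: bytes[1:3] = 96 04 -> value 534 (2 byte(s))
  byte[3]=0xFD cont=1 payload=0x7D=125: acc |= 125<<0 -> acc=125 shift=7
  byte[4]=0xF6 cont=1 payload=0x76=118: acc |= 118<<7 -> acc=15229 shift=14
  byte[5]=0x25 cont=0 payload=0x25=37: acc |= 37<<14 -> acc=621437 shift=21 [end]
Varint 3: bytes[3:6] = FD F6 25 -> value 621437 (3 byte(s))
  byte[6]=0x1C cont=0 payload=0x1C=28: acc |= 28<<0 -> acc=28 shift=7 [end]
Varint 4: bytes[6:7] = 1C -> value 28 (1 byte(s))

Answer: 67 534 621437 28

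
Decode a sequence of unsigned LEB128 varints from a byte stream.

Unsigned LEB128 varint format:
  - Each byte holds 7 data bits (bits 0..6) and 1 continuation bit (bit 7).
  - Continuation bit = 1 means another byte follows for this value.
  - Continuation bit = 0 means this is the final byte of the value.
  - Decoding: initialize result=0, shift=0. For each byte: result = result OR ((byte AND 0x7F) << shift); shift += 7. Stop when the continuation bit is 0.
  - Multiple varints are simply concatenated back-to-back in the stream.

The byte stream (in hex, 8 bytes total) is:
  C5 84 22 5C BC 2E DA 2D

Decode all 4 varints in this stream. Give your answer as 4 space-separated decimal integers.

Answer: 557637 92 5948 5850

Derivation:
  byte[0]=0xC5 cont=1 payload=0x45=69: acc |= 69<<0 -> acc=69 shift=7
  byte[1]=0x84 cont=1 payload=0x04=4: acc |= 4<<7 -> acc=581 shift=14
  byte[2]=0x22 cont=0 payload=0x22=34: acc |= 34<<14 -> acc=557637 shift=21 [end]
Varint 1: bytes[0:3] = C5 84 22 -> value 557637 (3 byte(s))
  byte[3]=0x5C cont=0 payload=0x5C=92: acc |= 92<<0 -> acc=92 shift=7 [end]
Varint 2: bytes[3:4] = 5C -> value 92 (1 byte(s))
  byte[4]=0xBC cont=1 payload=0x3C=60: acc |= 60<<0 -> acc=60 shift=7
  byte[5]=0x2E cont=0 payload=0x2E=46: acc |= 46<<7 -> acc=5948 shift=14 [end]
Varint 3: bytes[4:6] = BC 2E -> value 5948 (2 byte(s))
  byte[6]=0xDA cont=1 payload=0x5A=90: acc |= 90<<0 -> acc=90 shift=7
  byte[7]=0x2D cont=0 payload=0x2D=45: acc |= 45<<7 -> acc=5850 shift=14 [end]
Varint 4: bytes[6:8] = DA 2D -> value 5850 (2 byte(s))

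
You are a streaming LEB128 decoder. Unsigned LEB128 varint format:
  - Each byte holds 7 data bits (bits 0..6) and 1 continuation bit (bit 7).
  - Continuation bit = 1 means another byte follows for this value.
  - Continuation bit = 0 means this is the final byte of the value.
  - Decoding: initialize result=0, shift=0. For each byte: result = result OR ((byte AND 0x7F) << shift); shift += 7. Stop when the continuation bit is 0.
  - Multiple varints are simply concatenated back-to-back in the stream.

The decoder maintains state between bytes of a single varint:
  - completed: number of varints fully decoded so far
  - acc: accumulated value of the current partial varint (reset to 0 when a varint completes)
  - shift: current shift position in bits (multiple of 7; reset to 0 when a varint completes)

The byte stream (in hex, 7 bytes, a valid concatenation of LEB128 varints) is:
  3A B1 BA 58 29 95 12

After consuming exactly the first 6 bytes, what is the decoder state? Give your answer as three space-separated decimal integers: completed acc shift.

Answer: 3 21 7

Derivation:
byte[0]=0x3A cont=0 payload=0x3A: varint #1 complete (value=58); reset -> completed=1 acc=0 shift=0
byte[1]=0xB1 cont=1 payload=0x31: acc |= 49<<0 -> completed=1 acc=49 shift=7
byte[2]=0xBA cont=1 payload=0x3A: acc |= 58<<7 -> completed=1 acc=7473 shift=14
byte[3]=0x58 cont=0 payload=0x58: varint #2 complete (value=1449265); reset -> completed=2 acc=0 shift=0
byte[4]=0x29 cont=0 payload=0x29: varint #3 complete (value=41); reset -> completed=3 acc=0 shift=0
byte[5]=0x95 cont=1 payload=0x15: acc |= 21<<0 -> completed=3 acc=21 shift=7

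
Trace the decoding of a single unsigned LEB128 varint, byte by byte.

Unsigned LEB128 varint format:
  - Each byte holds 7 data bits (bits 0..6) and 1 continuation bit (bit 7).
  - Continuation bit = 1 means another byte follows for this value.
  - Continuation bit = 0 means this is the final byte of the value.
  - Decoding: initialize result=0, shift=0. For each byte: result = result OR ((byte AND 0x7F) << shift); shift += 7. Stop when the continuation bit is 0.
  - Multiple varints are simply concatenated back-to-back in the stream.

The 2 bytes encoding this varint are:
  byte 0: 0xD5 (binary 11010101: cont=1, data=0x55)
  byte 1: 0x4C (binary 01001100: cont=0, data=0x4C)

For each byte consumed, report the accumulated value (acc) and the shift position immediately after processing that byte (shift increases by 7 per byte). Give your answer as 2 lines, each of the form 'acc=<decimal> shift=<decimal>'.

byte 0=0xD5: payload=0x55=85, contrib = 85<<0 = 85; acc -> 85, shift -> 7
byte 1=0x4C: payload=0x4C=76, contrib = 76<<7 = 9728; acc -> 9813, shift -> 14

Answer: acc=85 shift=7
acc=9813 shift=14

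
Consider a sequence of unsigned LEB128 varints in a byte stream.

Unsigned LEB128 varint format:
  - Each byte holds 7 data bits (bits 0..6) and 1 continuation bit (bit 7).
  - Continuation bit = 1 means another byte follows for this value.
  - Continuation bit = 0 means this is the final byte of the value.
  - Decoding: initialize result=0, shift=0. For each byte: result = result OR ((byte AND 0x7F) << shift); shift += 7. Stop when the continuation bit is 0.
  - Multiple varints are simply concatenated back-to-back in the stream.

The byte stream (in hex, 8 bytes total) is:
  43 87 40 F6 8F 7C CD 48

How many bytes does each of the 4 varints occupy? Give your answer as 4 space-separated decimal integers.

Answer: 1 2 3 2

Derivation:
  byte[0]=0x43 cont=0 payload=0x43=67: acc |= 67<<0 -> acc=67 shift=7 [end]
Varint 1: bytes[0:1] = 43 -> value 67 (1 byte(s))
  byte[1]=0x87 cont=1 payload=0x07=7: acc |= 7<<0 -> acc=7 shift=7
  byte[2]=0x40 cont=0 payload=0x40=64: acc |= 64<<7 -> acc=8199 shift=14 [end]
Varint 2: bytes[1:3] = 87 40 -> value 8199 (2 byte(s))
  byte[3]=0xF6 cont=1 payload=0x76=118: acc |= 118<<0 -> acc=118 shift=7
  byte[4]=0x8F cont=1 payload=0x0F=15: acc |= 15<<7 -> acc=2038 shift=14
  byte[5]=0x7C cont=0 payload=0x7C=124: acc |= 124<<14 -> acc=2033654 shift=21 [end]
Varint 3: bytes[3:6] = F6 8F 7C -> value 2033654 (3 byte(s))
  byte[6]=0xCD cont=1 payload=0x4D=77: acc |= 77<<0 -> acc=77 shift=7
  byte[7]=0x48 cont=0 payload=0x48=72: acc |= 72<<7 -> acc=9293 shift=14 [end]
Varint 4: bytes[6:8] = CD 48 -> value 9293 (2 byte(s))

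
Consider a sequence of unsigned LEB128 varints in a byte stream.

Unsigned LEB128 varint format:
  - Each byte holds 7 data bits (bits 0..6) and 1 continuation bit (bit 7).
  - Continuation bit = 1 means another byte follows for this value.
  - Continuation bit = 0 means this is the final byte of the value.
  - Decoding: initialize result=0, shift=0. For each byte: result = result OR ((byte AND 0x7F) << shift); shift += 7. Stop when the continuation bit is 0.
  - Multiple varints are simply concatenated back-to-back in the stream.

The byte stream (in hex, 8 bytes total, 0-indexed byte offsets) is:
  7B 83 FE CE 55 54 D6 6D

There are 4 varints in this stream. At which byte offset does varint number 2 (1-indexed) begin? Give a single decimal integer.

Answer: 1

Derivation:
  byte[0]=0x7B cont=0 payload=0x7B=123: acc |= 123<<0 -> acc=123 shift=7 [end]
Varint 1: bytes[0:1] = 7B -> value 123 (1 byte(s))
  byte[1]=0x83 cont=1 payload=0x03=3: acc |= 3<<0 -> acc=3 shift=7
  byte[2]=0xFE cont=1 payload=0x7E=126: acc |= 126<<7 -> acc=16131 shift=14
  byte[3]=0xCE cont=1 payload=0x4E=78: acc |= 78<<14 -> acc=1294083 shift=21
  byte[4]=0x55 cont=0 payload=0x55=85: acc |= 85<<21 -> acc=179552003 shift=28 [end]
Varint 2: bytes[1:5] = 83 FE CE 55 -> value 179552003 (4 byte(s))
  byte[5]=0x54 cont=0 payload=0x54=84: acc |= 84<<0 -> acc=84 shift=7 [end]
Varint 3: bytes[5:6] = 54 -> value 84 (1 byte(s))
  byte[6]=0xD6 cont=1 payload=0x56=86: acc |= 86<<0 -> acc=86 shift=7
  byte[7]=0x6D cont=0 payload=0x6D=109: acc |= 109<<7 -> acc=14038 shift=14 [end]
Varint 4: bytes[6:8] = D6 6D -> value 14038 (2 byte(s))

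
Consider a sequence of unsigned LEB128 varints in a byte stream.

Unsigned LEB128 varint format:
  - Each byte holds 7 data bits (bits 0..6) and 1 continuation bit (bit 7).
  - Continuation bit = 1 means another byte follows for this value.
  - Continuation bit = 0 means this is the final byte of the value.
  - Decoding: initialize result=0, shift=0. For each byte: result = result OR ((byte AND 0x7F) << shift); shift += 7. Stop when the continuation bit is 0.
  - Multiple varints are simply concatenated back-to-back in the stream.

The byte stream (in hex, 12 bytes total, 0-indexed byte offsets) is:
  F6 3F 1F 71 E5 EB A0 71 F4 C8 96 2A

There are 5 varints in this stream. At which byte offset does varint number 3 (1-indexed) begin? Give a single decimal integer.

Answer: 3

Derivation:
  byte[0]=0xF6 cont=1 payload=0x76=118: acc |= 118<<0 -> acc=118 shift=7
  byte[1]=0x3F cont=0 payload=0x3F=63: acc |= 63<<7 -> acc=8182 shift=14 [end]
Varint 1: bytes[0:2] = F6 3F -> value 8182 (2 byte(s))
  byte[2]=0x1F cont=0 payload=0x1F=31: acc |= 31<<0 -> acc=31 shift=7 [end]
Varint 2: bytes[2:3] = 1F -> value 31 (1 byte(s))
  byte[3]=0x71 cont=0 payload=0x71=113: acc |= 113<<0 -> acc=113 shift=7 [end]
Varint 3: bytes[3:4] = 71 -> value 113 (1 byte(s))
  byte[4]=0xE5 cont=1 payload=0x65=101: acc |= 101<<0 -> acc=101 shift=7
  byte[5]=0xEB cont=1 payload=0x6B=107: acc |= 107<<7 -> acc=13797 shift=14
  byte[6]=0xA0 cont=1 payload=0x20=32: acc |= 32<<14 -> acc=538085 shift=21
  byte[7]=0x71 cont=0 payload=0x71=113: acc |= 113<<21 -> acc=237516261 shift=28 [end]
Varint 4: bytes[4:8] = E5 EB A0 71 -> value 237516261 (4 byte(s))
  byte[8]=0xF4 cont=1 payload=0x74=116: acc |= 116<<0 -> acc=116 shift=7
  byte[9]=0xC8 cont=1 payload=0x48=72: acc |= 72<<7 -> acc=9332 shift=14
  byte[10]=0x96 cont=1 payload=0x16=22: acc |= 22<<14 -> acc=369780 shift=21
  byte[11]=0x2A cont=0 payload=0x2A=42: acc |= 42<<21 -> acc=88450164 shift=28 [end]
Varint 5: bytes[8:12] = F4 C8 96 2A -> value 88450164 (4 byte(s))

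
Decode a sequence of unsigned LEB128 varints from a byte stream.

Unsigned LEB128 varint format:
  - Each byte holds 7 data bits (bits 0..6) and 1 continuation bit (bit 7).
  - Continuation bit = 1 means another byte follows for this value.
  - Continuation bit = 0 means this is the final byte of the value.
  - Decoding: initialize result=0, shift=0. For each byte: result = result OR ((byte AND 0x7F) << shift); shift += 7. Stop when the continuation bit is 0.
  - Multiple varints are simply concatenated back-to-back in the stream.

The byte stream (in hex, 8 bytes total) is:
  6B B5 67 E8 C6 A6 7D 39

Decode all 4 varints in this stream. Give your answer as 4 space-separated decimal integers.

Answer: 107 13237 262775656 57

Derivation:
  byte[0]=0x6B cont=0 payload=0x6B=107: acc |= 107<<0 -> acc=107 shift=7 [end]
Varint 1: bytes[0:1] = 6B -> value 107 (1 byte(s))
  byte[1]=0xB5 cont=1 payload=0x35=53: acc |= 53<<0 -> acc=53 shift=7
  byte[2]=0x67 cont=0 payload=0x67=103: acc |= 103<<7 -> acc=13237 shift=14 [end]
Varint 2: bytes[1:3] = B5 67 -> value 13237 (2 byte(s))
  byte[3]=0xE8 cont=1 payload=0x68=104: acc |= 104<<0 -> acc=104 shift=7
  byte[4]=0xC6 cont=1 payload=0x46=70: acc |= 70<<7 -> acc=9064 shift=14
  byte[5]=0xA6 cont=1 payload=0x26=38: acc |= 38<<14 -> acc=631656 shift=21
  byte[6]=0x7D cont=0 payload=0x7D=125: acc |= 125<<21 -> acc=262775656 shift=28 [end]
Varint 3: bytes[3:7] = E8 C6 A6 7D -> value 262775656 (4 byte(s))
  byte[7]=0x39 cont=0 payload=0x39=57: acc |= 57<<0 -> acc=57 shift=7 [end]
Varint 4: bytes[7:8] = 39 -> value 57 (1 byte(s))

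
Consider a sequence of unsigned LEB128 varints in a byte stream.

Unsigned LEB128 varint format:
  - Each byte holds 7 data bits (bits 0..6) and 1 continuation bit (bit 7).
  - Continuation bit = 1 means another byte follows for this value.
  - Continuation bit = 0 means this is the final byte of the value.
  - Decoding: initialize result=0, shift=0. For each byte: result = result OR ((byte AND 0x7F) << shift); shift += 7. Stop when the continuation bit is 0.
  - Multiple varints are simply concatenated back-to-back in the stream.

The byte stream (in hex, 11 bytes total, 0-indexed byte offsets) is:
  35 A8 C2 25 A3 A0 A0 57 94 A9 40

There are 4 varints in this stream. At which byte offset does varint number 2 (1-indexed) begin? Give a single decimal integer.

Answer: 1

Derivation:
  byte[0]=0x35 cont=0 payload=0x35=53: acc |= 53<<0 -> acc=53 shift=7 [end]
Varint 1: bytes[0:1] = 35 -> value 53 (1 byte(s))
  byte[1]=0xA8 cont=1 payload=0x28=40: acc |= 40<<0 -> acc=40 shift=7
  byte[2]=0xC2 cont=1 payload=0x42=66: acc |= 66<<7 -> acc=8488 shift=14
  byte[3]=0x25 cont=0 payload=0x25=37: acc |= 37<<14 -> acc=614696 shift=21 [end]
Varint 2: bytes[1:4] = A8 C2 25 -> value 614696 (3 byte(s))
  byte[4]=0xA3 cont=1 payload=0x23=35: acc |= 35<<0 -> acc=35 shift=7
  byte[5]=0xA0 cont=1 payload=0x20=32: acc |= 32<<7 -> acc=4131 shift=14
  byte[6]=0xA0 cont=1 payload=0x20=32: acc |= 32<<14 -> acc=528419 shift=21
  byte[7]=0x57 cont=0 payload=0x57=87: acc |= 87<<21 -> acc=182980643 shift=28 [end]
Varint 3: bytes[4:8] = A3 A0 A0 57 -> value 182980643 (4 byte(s))
  byte[8]=0x94 cont=1 payload=0x14=20: acc |= 20<<0 -> acc=20 shift=7
  byte[9]=0xA9 cont=1 payload=0x29=41: acc |= 41<<7 -> acc=5268 shift=14
  byte[10]=0x40 cont=0 payload=0x40=64: acc |= 64<<14 -> acc=1053844 shift=21 [end]
Varint 4: bytes[8:11] = 94 A9 40 -> value 1053844 (3 byte(s))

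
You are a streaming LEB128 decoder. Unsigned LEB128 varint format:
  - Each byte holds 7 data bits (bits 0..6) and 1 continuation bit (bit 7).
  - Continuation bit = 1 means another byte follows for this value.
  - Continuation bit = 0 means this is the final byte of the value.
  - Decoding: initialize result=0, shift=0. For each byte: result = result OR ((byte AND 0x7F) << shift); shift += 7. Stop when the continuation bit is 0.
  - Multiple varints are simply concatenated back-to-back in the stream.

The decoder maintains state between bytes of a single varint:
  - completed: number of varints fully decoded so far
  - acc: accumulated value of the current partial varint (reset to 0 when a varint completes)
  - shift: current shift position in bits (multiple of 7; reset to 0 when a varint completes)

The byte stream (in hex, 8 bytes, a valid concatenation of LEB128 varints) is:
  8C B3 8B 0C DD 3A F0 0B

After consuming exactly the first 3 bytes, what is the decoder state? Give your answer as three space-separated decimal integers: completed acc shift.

byte[0]=0x8C cont=1 payload=0x0C: acc |= 12<<0 -> completed=0 acc=12 shift=7
byte[1]=0xB3 cont=1 payload=0x33: acc |= 51<<7 -> completed=0 acc=6540 shift=14
byte[2]=0x8B cont=1 payload=0x0B: acc |= 11<<14 -> completed=0 acc=186764 shift=21

Answer: 0 186764 21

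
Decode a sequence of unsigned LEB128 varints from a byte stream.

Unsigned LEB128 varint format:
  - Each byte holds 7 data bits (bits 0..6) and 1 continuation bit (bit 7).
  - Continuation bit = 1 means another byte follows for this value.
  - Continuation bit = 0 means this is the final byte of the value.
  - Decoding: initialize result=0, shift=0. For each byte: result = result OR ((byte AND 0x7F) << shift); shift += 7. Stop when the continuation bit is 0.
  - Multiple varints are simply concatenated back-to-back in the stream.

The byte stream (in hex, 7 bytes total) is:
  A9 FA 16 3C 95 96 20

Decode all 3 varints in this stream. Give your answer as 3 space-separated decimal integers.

  byte[0]=0xA9 cont=1 payload=0x29=41: acc |= 41<<0 -> acc=41 shift=7
  byte[1]=0xFA cont=1 payload=0x7A=122: acc |= 122<<7 -> acc=15657 shift=14
  byte[2]=0x16 cont=0 payload=0x16=22: acc |= 22<<14 -> acc=376105 shift=21 [end]
Varint 1: bytes[0:3] = A9 FA 16 -> value 376105 (3 byte(s))
  byte[3]=0x3C cont=0 payload=0x3C=60: acc |= 60<<0 -> acc=60 shift=7 [end]
Varint 2: bytes[3:4] = 3C -> value 60 (1 byte(s))
  byte[4]=0x95 cont=1 payload=0x15=21: acc |= 21<<0 -> acc=21 shift=7
  byte[5]=0x96 cont=1 payload=0x16=22: acc |= 22<<7 -> acc=2837 shift=14
  byte[6]=0x20 cont=0 payload=0x20=32: acc |= 32<<14 -> acc=527125 shift=21 [end]
Varint 3: bytes[4:7] = 95 96 20 -> value 527125 (3 byte(s))

Answer: 376105 60 527125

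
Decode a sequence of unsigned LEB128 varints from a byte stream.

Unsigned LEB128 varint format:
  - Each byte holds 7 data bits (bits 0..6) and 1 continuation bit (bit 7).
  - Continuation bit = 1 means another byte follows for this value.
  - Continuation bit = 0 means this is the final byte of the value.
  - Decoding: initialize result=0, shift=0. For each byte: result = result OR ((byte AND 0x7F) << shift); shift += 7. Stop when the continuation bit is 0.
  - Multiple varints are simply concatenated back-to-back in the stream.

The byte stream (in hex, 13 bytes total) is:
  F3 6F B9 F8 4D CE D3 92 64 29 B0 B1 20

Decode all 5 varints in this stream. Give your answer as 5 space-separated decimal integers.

  byte[0]=0xF3 cont=1 payload=0x73=115: acc |= 115<<0 -> acc=115 shift=7
  byte[1]=0x6F cont=0 payload=0x6F=111: acc |= 111<<7 -> acc=14323 shift=14 [end]
Varint 1: bytes[0:2] = F3 6F -> value 14323 (2 byte(s))
  byte[2]=0xB9 cont=1 payload=0x39=57: acc |= 57<<0 -> acc=57 shift=7
  byte[3]=0xF8 cont=1 payload=0x78=120: acc |= 120<<7 -> acc=15417 shift=14
  byte[4]=0x4D cont=0 payload=0x4D=77: acc |= 77<<14 -> acc=1276985 shift=21 [end]
Varint 2: bytes[2:5] = B9 F8 4D -> value 1276985 (3 byte(s))
  byte[5]=0xCE cont=1 payload=0x4E=78: acc |= 78<<0 -> acc=78 shift=7
  byte[6]=0xD3 cont=1 payload=0x53=83: acc |= 83<<7 -> acc=10702 shift=14
  byte[7]=0x92 cont=1 payload=0x12=18: acc |= 18<<14 -> acc=305614 shift=21
  byte[8]=0x64 cont=0 payload=0x64=100: acc |= 100<<21 -> acc=210020814 shift=28 [end]
Varint 3: bytes[5:9] = CE D3 92 64 -> value 210020814 (4 byte(s))
  byte[9]=0x29 cont=0 payload=0x29=41: acc |= 41<<0 -> acc=41 shift=7 [end]
Varint 4: bytes[9:10] = 29 -> value 41 (1 byte(s))
  byte[10]=0xB0 cont=1 payload=0x30=48: acc |= 48<<0 -> acc=48 shift=7
  byte[11]=0xB1 cont=1 payload=0x31=49: acc |= 49<<7 -> acc=6320 shift=14
  byte[12]=0x20 cont=0 payload=0x20=32: acc |= 32<<14 -> acc=530608 shift=21 [end]
Varint 5: bytes[10:13] = B0 B1 20 -> value 530608 (3 byte(s))

Answer: 14323 1276985 210020814 41 530608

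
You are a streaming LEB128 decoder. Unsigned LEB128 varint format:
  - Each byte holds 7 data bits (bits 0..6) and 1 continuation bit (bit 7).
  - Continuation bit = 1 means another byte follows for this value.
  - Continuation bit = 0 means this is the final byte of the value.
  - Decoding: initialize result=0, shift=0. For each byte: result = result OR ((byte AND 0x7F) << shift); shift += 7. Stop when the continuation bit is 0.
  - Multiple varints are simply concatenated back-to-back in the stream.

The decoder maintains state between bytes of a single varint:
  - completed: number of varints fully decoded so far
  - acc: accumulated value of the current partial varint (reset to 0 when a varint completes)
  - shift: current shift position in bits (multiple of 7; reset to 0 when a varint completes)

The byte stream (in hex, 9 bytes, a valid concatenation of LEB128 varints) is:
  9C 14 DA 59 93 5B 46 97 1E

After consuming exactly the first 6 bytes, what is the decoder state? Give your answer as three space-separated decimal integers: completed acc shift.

Answer: 3 0 0

Derivation:
byte[0]=0x9C cont=1 payload=0x1C: acc |= 28<<0 -> completed=0 acc=28 shift=7
byte[1]=0x14 cont=0 payload=0x14: varint #1 complete (value=2588); reset -> completed=1 acc=0 shift=0
byte[2]=0xDA cont=1 payload=0x5A: acc |= 90<<0 -> completed=1 acc=90 shift=7
byte[3]=0x59 cont=0 payload=0x59: varint #2 complete (value=11482); reset -> completed=2 acc=0 shift=0
byte[4]=0x93 cont=1 payload=0x13: acc |= 19<<0 -> completed=2 acc=19 shift=7
byte[5]=0x5B cont=0 payload=0x5B: varint #3 complete (value=11667); reset -> completed=3 acc=0 shift=0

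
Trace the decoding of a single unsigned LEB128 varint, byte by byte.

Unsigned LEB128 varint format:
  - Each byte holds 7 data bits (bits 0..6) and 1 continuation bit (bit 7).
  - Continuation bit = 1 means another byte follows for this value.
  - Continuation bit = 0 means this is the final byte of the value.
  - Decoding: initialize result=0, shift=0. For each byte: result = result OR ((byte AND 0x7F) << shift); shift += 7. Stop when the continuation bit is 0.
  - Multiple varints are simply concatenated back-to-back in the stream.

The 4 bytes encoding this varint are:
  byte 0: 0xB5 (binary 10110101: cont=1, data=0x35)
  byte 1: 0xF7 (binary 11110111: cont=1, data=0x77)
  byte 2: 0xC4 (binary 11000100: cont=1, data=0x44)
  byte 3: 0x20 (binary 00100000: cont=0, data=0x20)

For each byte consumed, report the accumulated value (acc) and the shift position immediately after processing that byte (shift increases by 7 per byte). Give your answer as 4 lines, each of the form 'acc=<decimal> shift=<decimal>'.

Answer: acc=53 shift=7
acc=15285 shift=14
acc=1129397 shift=21
acc=68238261 shift=28

Derivation:
byte 0=0xB5: payload=0x35=53, contrib = 53<<0 = 53; acc -> 53, shift -> 7
byte 1=0xF7: payload=0x77=119, contrib = 119<<7 = 15232; acc -> 15285, shift -> 14
byte 2=0xC4: payload=0x44=68, contrib = 68<<14 = 1114112; acc -> 1129397, shift -> 21
byte 3=0x20: payload=0x20=32, contrib = 32<<21 = 67108864; acc -> 68238261, shift -> 28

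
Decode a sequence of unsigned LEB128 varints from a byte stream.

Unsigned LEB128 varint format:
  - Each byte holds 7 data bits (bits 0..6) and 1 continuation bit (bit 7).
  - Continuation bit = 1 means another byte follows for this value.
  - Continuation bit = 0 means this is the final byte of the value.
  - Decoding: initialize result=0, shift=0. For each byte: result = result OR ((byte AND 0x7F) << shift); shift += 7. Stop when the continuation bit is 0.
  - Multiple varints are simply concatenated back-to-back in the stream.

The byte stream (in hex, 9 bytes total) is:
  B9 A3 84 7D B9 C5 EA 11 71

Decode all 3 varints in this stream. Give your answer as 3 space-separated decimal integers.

  byte[0]=0xB9 cont=1 payload=0x39=57: acc |= 57<<0 -> acc=57 shift=7
  byte[1]=0xA3 cont=1 payload=0x23=35: acc |= 35<<7 -> acc=4537 shift=14
  byte[2]=0x84 cont=1 payload=0x04=4: acc |= 4<<14 -> acc=70073 shift=21
  byte[3]=0x7D cont=0 payload=0x7D=125: acc |= 125<<21 -> acc=262214073 shift=28 [end]
Varint 1: bytes[0:4] = B9 A3 84 7D -> value 262214073 (4 byte(s))
  byte[4]=0xB9 cont=1 payload=0x39=57: acc |= 57<<0 -> acc=57 shift=7
  byte[5]=0xC5 cont=1 payload=0x45=69: acc |= 69<<7 -> acc=8889 shift=14
  byte[6]=0xEA cont=1 payload=0x6A=106: acc |= 106<<14 -> acc=1745593 shift=21
  byte[7]=0x11 cont=0 payload=0x11=17: acc |= 17<<21 -> acc=37397177 shift=28 [end]
Varint 2: bytes[4:8] = B9 C5 EA 11 -> value 37397177 (4 byte(s))
  byte[8]=0x71 cont=0 payload=0x71=113: acc |= 113<<0 -> acc=113 shift=7 [end]
Varint 3: bytes[8:9] = 71 -> value 113 (1 byte(s))

Answer: 262214073 37397177 113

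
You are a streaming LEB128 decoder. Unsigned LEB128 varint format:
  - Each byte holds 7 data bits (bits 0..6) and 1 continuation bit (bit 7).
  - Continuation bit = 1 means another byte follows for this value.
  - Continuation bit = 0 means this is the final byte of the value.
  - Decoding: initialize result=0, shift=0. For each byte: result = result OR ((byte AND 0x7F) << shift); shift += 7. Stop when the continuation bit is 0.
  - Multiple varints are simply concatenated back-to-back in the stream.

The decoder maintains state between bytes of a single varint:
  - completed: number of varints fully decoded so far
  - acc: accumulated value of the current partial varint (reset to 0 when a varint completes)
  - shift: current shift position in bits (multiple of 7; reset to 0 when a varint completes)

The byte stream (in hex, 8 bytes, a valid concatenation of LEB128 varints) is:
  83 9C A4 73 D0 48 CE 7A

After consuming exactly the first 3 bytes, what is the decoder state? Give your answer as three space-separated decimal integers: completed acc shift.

byte[0]=0x83 cont=1 payload=0x03: acc |= 3<<0 -> completed=0 acc=3 shift=7
byte[1]=0x9C cont=1 payload=0x1C: acc |= 28<<7 -> completed=0 acc=3587 shift=14
byte[2]=0xA4 cont=1 payload=0x24: acc |= 36<<14 -> completed=0 acc=593411 shift=21

Answer: 0 593411 21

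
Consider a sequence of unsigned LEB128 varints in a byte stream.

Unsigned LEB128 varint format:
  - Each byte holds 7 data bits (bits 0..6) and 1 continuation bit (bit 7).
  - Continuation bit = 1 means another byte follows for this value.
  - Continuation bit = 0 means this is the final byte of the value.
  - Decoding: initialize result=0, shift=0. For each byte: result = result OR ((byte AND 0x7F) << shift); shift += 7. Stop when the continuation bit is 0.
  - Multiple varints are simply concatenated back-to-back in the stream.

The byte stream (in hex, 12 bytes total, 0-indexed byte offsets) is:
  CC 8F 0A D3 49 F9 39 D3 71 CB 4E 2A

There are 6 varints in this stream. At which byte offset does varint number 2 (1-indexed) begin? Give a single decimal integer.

Answer: 3

Derivation:
  byte[0]=0xCC cont=1 payload=0x4C=76: acc |= 76<<0 -> acc=76 shift=7
  byte[1]=0x8F cont=1 payload=0x0F=15: acc |= 15<<7 -> acc=1996 shift=14
  byte[2]=0x0A cont=0 payload=0x0A=10: acc |= 10<<14 -> acc=165836 shift=21 [end]
Varint 1: bytes[0:3] = CC 8F 0A -> value 165836 (3 byte(s))
  byte[3]=0xD3 cont=1 payload=0x53=83: acc |= 83<<0 -> acc=83 shift=7
  byte[4]=0x49 cont=0 payload=0x49=73: acc |= 73<<7 -> acc=9427 shift=14 [end]
Varint 2: bytes[3:5] = D3 49 -> value 9427 (2 byte(s))
  byte[5]=0xF9 cont=1 payload=0x79=121: acc |= 121<<0 -> acc=121 shift=7
  byte[6]=0x39 cont=0 payload=0x39=57: acc |= 57<<7 -> acc=7417 shift=14 [end]
Varint 3: bytes[5:7] = F9 39 -> value 7417 (2 byte(s))
  byte[7]=0xD3 cont=1 payload=0x53=83: acc |= 83<<0 -> acc=83 shift=7
  byte[8]=0x71 cont=0 payload=0x71=113: acc |= 113<<7 -> acc=14547 shift=14 [end]
Varint 4: bytes[7:9] = D3 71 -> value 14547 (2 byte(s))
  byte[9]=0xCB cont=1 payload=0x4B=75: acc |= 75<<0 -> acc=75 shift=7
  byte[10]=0x4E cont=0 payload=0x4E=78: acc |= 78<<7 -> acc=10059 shift=14 [end]
Varint 5: bytes[9:11] = CB 4E -> value 10059 (2 byte(s))
  byte[11]=0x2A cont=0 payload=0x2A=42: acc |= 42<<0 -> acc=42 shift=7 [end]
Varint 6: bytes[11:12] = 2A -> value 42 (1 byte(s))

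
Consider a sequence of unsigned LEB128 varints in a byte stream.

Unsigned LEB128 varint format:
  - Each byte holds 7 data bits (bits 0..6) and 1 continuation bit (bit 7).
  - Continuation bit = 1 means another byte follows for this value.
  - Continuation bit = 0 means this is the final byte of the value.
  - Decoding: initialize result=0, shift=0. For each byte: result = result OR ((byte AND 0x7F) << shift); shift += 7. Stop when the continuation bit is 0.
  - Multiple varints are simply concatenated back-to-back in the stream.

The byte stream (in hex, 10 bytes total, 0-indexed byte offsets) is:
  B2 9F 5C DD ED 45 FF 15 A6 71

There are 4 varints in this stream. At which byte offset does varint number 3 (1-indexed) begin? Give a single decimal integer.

  byte[0]=0xB2 cont=1 payload=0x32=50: acc |= 50<<0 -> acc=50 shift=7
  byte[1]=0x9F cont=1 payload=0x1F=31: acc |= 31<<7 -> acc=4018 shift=14
  byte[2]=0x5C cont=0 payload=0x5C=92: acc |= 92<<14 -> acc=1511346 shift=21 [end]
Varint 1: bytes[0:3] = B2 9F 5C -> value 1511346 (3 byte(s))
  byte[3]=0xDD cont=1 payload=0x5D=93: acc |= 93<<0 -> acc=93 shift=7
  byte[4]=0xED cont=1 payload=0x6D=109: acc |= 109<<7 -> acc=14045 shift=14
  byte[5]=0x45 cont=0 payload=0x45=69: acc |= 69<<14 -> acc=1144541 shift=21 [end]
Varint 2: bytes[3:6] = DD ED 45 -> value 1144541 (3 byte(s))
  byte[6]=0xFF cont=1 payload=0x7F=127: acc |= 127<<0 -> acc=127 shift=7
  byte[7]=0x15 cont=0 payload=0x15=21: acc |= 21<<7 -> acc=2815 shift=14 [end]
Varint 3: bytes[6:8] = FF 15 -> value 2815 (2 byte(s))
  byte[8]=0xA6 cont=1 payload=0x26=38: acc |= 38<<0 -> acc=38 shift=7
  byte[9]=0x71 cont=0 payload=0x71=113: acc |= 113<<7 -> acc=14502 shift=14 [end]
Varint 4: bytes[8:10] = A6 71 -> value 14502 (2 byte(s))

Answer: 6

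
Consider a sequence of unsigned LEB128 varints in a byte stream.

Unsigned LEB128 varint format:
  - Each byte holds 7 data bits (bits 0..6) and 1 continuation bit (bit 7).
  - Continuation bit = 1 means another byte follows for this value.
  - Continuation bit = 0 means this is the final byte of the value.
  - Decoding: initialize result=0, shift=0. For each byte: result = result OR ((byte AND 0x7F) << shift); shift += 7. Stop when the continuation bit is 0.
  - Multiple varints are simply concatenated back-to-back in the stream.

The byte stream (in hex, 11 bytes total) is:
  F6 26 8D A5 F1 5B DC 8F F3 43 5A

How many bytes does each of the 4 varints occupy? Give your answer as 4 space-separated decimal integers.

Answer: 2 4 4 1

Derivation:
  byte[0]=0xF6 cont=1 payload=0x76=118: acc |= 118<<0 -> acc=118 shift=7
  byte[1]=0x26 cont=0 payload=0x26=38: acc |= 38<<7 -> acc=4982 shift=14 [end]
Varint 1: bytes[0:2] = F6 26 -> value 4982 (2 byte(s))
  byte[2]=0x8D cont=1 payload=0x0D=13: acc |= 13<<0 -> acc=13 shift=7
  byte[3]=0xA5 cont=1 payload=0x25=37: acc |= 37<<7 -> acc=4749 shift=14
  byte[4]=0xF1 cont=1 payload=0x71=113: acc |= 113<<14 -> acc=1856141 shift=21
  byte[5]=0x5B cont=0 payload=0x5B=91: acc |= 91<<21 -> acc=192696973 shift=28 [end]
Varint 2: bytes[2:6] = 8D A5 F1 5B -> value 192696973 (4 byte(s))
  byte[6]=0xDC cont=1 payload=0x5C=92: acc |= 92<<0 -> acc=92 shift=7
  byte[7]=0x8F cont=1 payload=0x0F=15: acc |= 15<<7 -> acc=2012 shift=14
  byte[8]=0xF3 cont=1 payload=0x73=115: acc |= 115<<14 -> acc=1886172 shift=21
  byte[9]=0x43 cont=0 payload=0x43=67: acc |= 67<<21 -> acc=142395356 shift=28 [end]
Varint 3: bytes[6:10] = DC 8F F3 43 -> value 142395356 (4 byte(s))
  byte[10]=0x5A cont=0 payload=0x5A=90: acc |= 90<<0 -> acc=90 shift=7 [end]
Varint 4: bytes[10:11] = 5A -> value 90 (1 byte(s))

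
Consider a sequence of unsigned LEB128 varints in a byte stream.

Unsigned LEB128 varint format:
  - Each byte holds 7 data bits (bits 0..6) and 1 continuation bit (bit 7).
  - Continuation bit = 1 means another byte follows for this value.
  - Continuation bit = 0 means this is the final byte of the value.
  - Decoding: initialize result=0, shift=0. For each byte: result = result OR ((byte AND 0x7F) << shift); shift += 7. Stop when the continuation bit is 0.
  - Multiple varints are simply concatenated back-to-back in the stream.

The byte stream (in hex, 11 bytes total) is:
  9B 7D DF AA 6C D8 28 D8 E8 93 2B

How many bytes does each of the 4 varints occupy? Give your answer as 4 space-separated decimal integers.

Answer: 2 3 2 4

Derivation:
  byte[0]=0x9B cont=1 payload=0x1B=27: acc |= 27<<0 -> acc=27 shift=7
  byte[1]=0x7D cont=0 payload=0x7D=125: acc |= 125<<7 -> acc=16027 shift=14 [end]
Varint 1: bytes[0:2] = 9B 7D -> value 16027 (2 byte(s))
  byte[2]=0xDF cont=1 payload=0x5F=95: acc |= 95<<0 -> acc=95 shift=7
  byte[3]=0xAA cont=1 payload=0x2A=42: acc |= 42<<7 -> acc=5471 shift=14
  byte[4]=0x6C cont=0 payload=0x6C=108: acc |= 108<<14 -> acc=1774943 shift=21 [end]
Varint 2: bytes[2:5] = DF AA 6C -> value 1774943 (3 byte(s))
  byte[5]=0xD8 cont=1 payload=0x58=88: acc |= 88<<0 -> acc=88 shift=7
  byte[6]=0x28 cont=0 payload=0x28=40: acc |= 40<<7 -> acc=5208 shift=14 [end]
Varint 3: bytes[5:7] = D8 28 -> value 5208 (2 byte(s))
  byte[7]=0xD8 cont=1 payload=0x58=88: acc |= 88<<0 -> acc=88 shift=7
  byte[8]=0xE8 cont=1 payload=0x68=104: acc |= 104<<7 -> acc=13400 shift=14
  byte[9]=0x93 cont=1 payload=0x13=19: acc |= 19<<14 -> acc=324696 shift=21
  byte[10]=0x2B cont=0 payload=0x2B=43: acc |= 43<<21 -> acc=90502232 shift=28 [end]
Varint 4: bytes[7:11] = D8 E8 93 2B -> value 90502232 (4 byte(s))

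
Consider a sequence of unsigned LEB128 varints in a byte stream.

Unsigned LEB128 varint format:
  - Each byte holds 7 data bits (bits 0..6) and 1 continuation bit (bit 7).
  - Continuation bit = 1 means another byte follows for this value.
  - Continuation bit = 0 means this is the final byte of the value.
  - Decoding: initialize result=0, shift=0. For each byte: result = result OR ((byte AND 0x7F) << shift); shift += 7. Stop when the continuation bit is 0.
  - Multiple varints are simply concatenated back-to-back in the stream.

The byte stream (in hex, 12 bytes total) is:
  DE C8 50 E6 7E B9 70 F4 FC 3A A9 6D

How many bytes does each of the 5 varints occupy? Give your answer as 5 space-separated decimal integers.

  byte[0]=0xDE cont=1 payload=0x5E=94: acc |= 94<<0 -> acc=94 shift=7
  byte[1]=0xC8 cont=1 payload=0x48=72: acc |= 72<<7 -> acc=9310 shift=14
  byte[2]=0x50 cont=0 payload=0x50=80: acc |= 80<<14 -> acc=1320030 shift=21 [end]
Varint 1: bytes[0:3] = DE C8 50 -> value 1320030 (3 byte(s))
  byte[3]=0xE6 cont=1 payload=0x66=102: acc |= 102<<0 -> acc=102 shift=7
  byte[4]=0x7E cont=0 payload=0x7E=126: acc |= 126<<7 -> acc=16230 shift=14 [end]
Varint 2: bytes[3:5] = E6 7E -> value 16230 (2 byte(s))
  byte[5]=0xB9 cont=1 payload=0x39=57: acc |= 57<<0 -> acc=57 shift=7
  byte[6]=0x70 cont=0 payload=0x70=112: acc |= 112<<7 -> acc=14393 shift=14 [end]
Varint 3: bytes[5:7] = B9 70 -> value 14393 (2 byte(s))
  byte[7]=0xF4 cont=1 payload=0x74=116: acc |= 116<<0 -> acc=116 shift=7
  byte[8]=0xFC cont=1 payload=0x7C=124: acc |= 124<<7 -> acc=15988 shift=14
  byte[9]=0x3A cont=0 payload=0x3A=58: acc |= 58<<14 -> acc=966260 shift=21 [end]
Varint 4: bytes[7:10] = F4 FC 3A -> value 966260 (3 byte(s))
  byte[10]=0xA9 cont=1 payload=0x29=41: acc |= 41<<0 -> acc=41 shift=7
  byte[11]=0x6D cont=0 payload=0x6D=109: acc |= 109<<7 -> acc=13993 shift=14 [end]
Varint 5: bytes[10:12] = A9 6D -> value 13993 (2 byte(s))

Answer: 3 2 2 3 2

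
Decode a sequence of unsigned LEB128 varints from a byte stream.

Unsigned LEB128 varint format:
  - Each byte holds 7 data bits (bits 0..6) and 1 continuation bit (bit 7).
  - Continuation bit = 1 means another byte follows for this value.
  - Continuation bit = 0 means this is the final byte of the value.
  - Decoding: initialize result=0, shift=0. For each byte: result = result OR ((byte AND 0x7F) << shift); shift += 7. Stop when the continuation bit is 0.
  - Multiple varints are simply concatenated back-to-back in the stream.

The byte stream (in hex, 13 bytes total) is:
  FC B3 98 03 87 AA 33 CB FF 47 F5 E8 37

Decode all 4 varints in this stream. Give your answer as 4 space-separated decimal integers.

  byte[0]=0xFC cont=1 payload=0x7C=124: acc |= 124<<0 -> acc=124 shift=7
  byte[1]=0xB3 cont=1 payload=0x33=51: acc |= 51<<7 -> acc=6652 shift=14
  byte[2]=0x98 cont=1 payload=0x18=24: acc |= 24<<14 -> acc=399868 shift=21
  byte[3]=0x03 cont=0 payload=0x03=3: acc |= 3<<21 -> acc=6691324 shift=28 [end]
Varint 1: bytes[0:4] = FC B3 98 03 -> value 6691324 (4 byte(s))
  byte[4]=0x87 cont=1 payload=0x07=7: acc |= 7<<0 -> acc=7 shift=7
  byte[5]=0xAA cont=1 payload=0x2A=42: acc |= 42<<7 -> acc=5383 shift=14
  byte[6]=0x33 cont=0 payload=0x33=51: acc |= 51<<14 -> acc=840967 shift=21 [end]
Varint 2: bytes[4:7] = 87 AA 33 -> value 840967 (3 byte(s))
  byte[7]=0xCB cont=1 payload=0x4B=75: acc |= 75<<0 -> acc=75 shift=7
  byte[8]=0xFF cont=1 payload=0x7F=127: acc |= 127<<7 -> acc=16331 shift=14
  byte[9]=0x47 cont=0 payload=0x47=71: acc |= 71<<14 -> acc=1179595 shift=21 [end]
Varint 3: bytes[7:10] = CB FF 47 -> value 1179595 (3 byte(s))
  byte[10]=0xF5 cont=1 payload=0x75=117: acc |= 117<<0 -> acc=117 shift=7
  byte[11]=0xE8 cont=1 payload=0x68=104: acc |= 104<<7 -> acc=13429 shift=14
  byte[12]=0x37 cont=0 payload=0x37=55: acc |= 55<<14 -> acc=914549 shift=21 [end]
Varint 4: bytes[10:13] = F5 E8 37 -> value 914549 (3 byte(s))

Answer: 6691324 840967 1179595 914549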